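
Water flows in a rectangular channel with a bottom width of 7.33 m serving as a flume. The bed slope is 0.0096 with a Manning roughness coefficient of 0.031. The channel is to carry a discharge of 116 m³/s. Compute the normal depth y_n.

y_n = 3.42 m

Manning's equation rearranged: A R^(2/3) = nQ / (1·√S) = 0.031 × 116 / (√0.0096) = 36.7.
Trying y = 3.06 m: A R^(2/3) = 31.54 — short.
Trying y = 3.42 m: A R^(2/3) = 36.67 — ≈ 36.7.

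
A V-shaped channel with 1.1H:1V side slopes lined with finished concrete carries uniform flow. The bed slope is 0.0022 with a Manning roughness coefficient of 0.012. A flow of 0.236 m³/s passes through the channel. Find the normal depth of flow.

y_n = 0.432 m

Manning's equation rearranged: A R^(2/3) = nQ / (1·√S) = 0.012 × 0.236 / (√0.0022) = 0.06038.
Trying y = 0.521 m: A R^(2/3) = 0.09963 — over.
Trying y = 0.387 m: A R^(2/3) = 0.04509 — short.
Trying y = 0.432 m: A R^(2/3) = 0.06046 — matches.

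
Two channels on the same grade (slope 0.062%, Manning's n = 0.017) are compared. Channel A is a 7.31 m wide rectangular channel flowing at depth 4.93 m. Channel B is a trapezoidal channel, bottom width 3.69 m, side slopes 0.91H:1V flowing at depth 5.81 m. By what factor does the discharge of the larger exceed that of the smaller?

1.71

Channel A: Flow area A = b·y = 7.31 × 4.93 = 36.04 m². Wetted perimeter P = b + 2y = 7.31 + 2×4.93 = 17.17 m. Hydraulic radius R = A/P = 36.04/17.17 = 2.099 m. Q_A = (1/0.017)·36.04·2.099^(2/3)·√0.00062 = 86.53 m³/s.
Channel B: With bottom width b = 3.69 m and side slope z = 0.91: A = (b + zy)y = (3.69 + 0.91×5.81)×5.81 = 52.16 m²; P = b + 2y√(1+z²) = 3.69 + 2×5.81×1.352 = 19.4 m. Hydraulic radius R = A/P = 52.16/19.4 = 2.688 m. Q_B = (1/0.017)·52.16·2.688^(2/3)·√0.00062 = 147.7 m³/s.
The larger discharge is 147.7 m³/s and the smaller is 86.53 m³/s; the ratio is 1.71.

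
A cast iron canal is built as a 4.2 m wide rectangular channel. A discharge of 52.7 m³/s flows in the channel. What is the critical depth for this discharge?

For a rectangular channel, critical depth y_c = (q²/g)^(1/3) where q = Q/b = 52.7/4.2 = 12.55 m²/s.
So y_c = (12.55²/9.81)^(1/3) = 2.52 m.

y_c = 2.52 m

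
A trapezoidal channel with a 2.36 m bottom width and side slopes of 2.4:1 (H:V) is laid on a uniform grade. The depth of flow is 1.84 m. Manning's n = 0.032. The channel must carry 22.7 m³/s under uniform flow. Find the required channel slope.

S = 0.0032

With bottom width b = 2.36 m and side slope z = 2.4: A = (b + zy)y = (2.36 + 2.4×1.84)×1.84 = 12.47 m²; P = b + 2y√(1+z²) = 2.36 + 2×1.84×2.6 = 11.93 m.
Hydraulic radius R = A/P = 12.47/11.93 = 1.045 m.
From Manning's equation, S = [nQ / (1 A R^(2/3))]² = [0.032 × 22.7 / (1 × 12.47 × 1.045^(2/3))]² = 0.0032.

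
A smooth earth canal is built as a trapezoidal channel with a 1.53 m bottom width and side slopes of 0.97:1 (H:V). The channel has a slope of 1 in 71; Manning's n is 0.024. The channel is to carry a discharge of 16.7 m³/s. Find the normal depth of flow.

Manning's equation rearranged: A R^(2/3) = nQ / (1·√S) = 0.024 × 16.7 / (√0.01408) = 3.377.
Trying y = 1.02 m: A R^(2/3) = 1.803 — short.
Trying y = 1.41 m: A R^(2/3) = 3.368 — ≈ 3.377.

y_n = 1.41 m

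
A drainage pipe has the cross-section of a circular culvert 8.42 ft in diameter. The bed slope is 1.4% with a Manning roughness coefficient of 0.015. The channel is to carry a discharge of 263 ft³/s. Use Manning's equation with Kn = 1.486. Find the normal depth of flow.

Manning's equation rearranged: A R^(2/3) = nQ / (1.486·√S) = 0.015 × 263 / (1.486 × √0.014) = 22.44.
Try y = 2.35 ft: A R^(2/3) = 15.56 — too small.
Try y = 2.84 ft: A R^(2/3) = 22.42 — matches.

y_n = 2.84 ft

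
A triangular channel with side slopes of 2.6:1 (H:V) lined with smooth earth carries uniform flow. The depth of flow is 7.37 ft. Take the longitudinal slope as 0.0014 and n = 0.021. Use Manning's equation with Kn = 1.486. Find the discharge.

Q = 852 ft³/s

For a triangular section with side slope z = 2.6: A = zy² = 2.6×7.37² = 141.2 ft²; P = 2y√(1+z²) = 2×7.37×2.786 = 41.06 ft.
Hydraulic radius R = A/P = 141.2/41.06 = 3.439 ft.
Manning's equation: Q = (1.486/n) A R^(2/3) S^(1/2) = (1.486/0.021) × 141.2 × 3.439^(2/3) × 0.0014^(1/2) = 852 ft³/s.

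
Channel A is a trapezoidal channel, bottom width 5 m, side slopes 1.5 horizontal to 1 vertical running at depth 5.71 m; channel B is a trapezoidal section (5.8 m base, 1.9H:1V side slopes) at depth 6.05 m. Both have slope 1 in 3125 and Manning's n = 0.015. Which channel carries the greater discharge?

channel B

Channel A: With bottom width b = 5 m and side slope z = 1.5: A = (b + zy)y = (5 + 1.5×5.71)×5.71 = 77.46 m²; P = b + 2y√(1+z²) = 5 + 2×5.71×1.803 = 25.59 m. Hydraulic radius R = A/P = 77.46/25.59 = 3.027 m. Q_A = (1/0.015)·77.46·3.027^(2/3)·√0.00032 = 193.3 m³/s.
Channel B: With bottom width b = 5.8 m and side slope z = 1.9: A = (b + zy)y = (5.8 + 1.9×6.05)×6.05 = 104.6 m²; P = b + 2y√(1+z²) = 5.8 + 2×6.05×2.147 = 31.78 m. Hydraulic radius R = A/P = 104.6/31.78 = 3.292 m. Q_B = (1/0.015)·104.6·3.292^(2/3)·√0.00032 = 276.2 m³/s.
Q_A = 193.3 m³/s vs Q_B = 276.2 m³/s, so channel B carries more.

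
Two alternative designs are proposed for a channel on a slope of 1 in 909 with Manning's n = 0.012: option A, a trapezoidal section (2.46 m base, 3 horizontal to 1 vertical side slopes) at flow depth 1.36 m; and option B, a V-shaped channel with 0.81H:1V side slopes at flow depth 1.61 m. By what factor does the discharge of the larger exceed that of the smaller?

Channel A: With bottom width b = 2.46 m and side slope z = 3: A = (b + zy)y = (2.46 + 3×1.36)×1.36 = 8.894 m²; P = b + 2y√(1+z²) = 2.46 + 2×1.36×3.162 = 11.06 m. Hydraulic radius R = A/P = 8.894/11.06 = 0.8041 m. Q_A = (1/0.012)·8.894·0.8041^(2/3)·√0.0011 = 21.26 m³/s.
Channel B: For a triangular section with side slope z = 0.81: A = zy² = 0.81×1.61² = 2.1 m²; P = 2y√(1+z²) = 2×1.61×1.287 = 4.144 m. Hydraulic radius R = A/P = 2.1/4.144 = 0.5067 m. Q_B = (1/0.012)·2.1·0.5067^(2/3)·√0.0011 = 3.688 m³/s.
The larger discharge is 21.26 m³/s and the smaller is 3.688 m³/s; the ratio is 5.76.

5.76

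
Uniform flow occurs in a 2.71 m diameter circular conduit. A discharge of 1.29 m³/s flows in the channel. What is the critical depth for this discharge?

y_c = 0.488 m

At critical depth, Q² T / (g A³) = 1, i.e. A³/T = Q²/g = 1.29²/9.81 = 0.1696.
At y = 0.418 m: A³/T = 0.0921 — low.
At y = 0.533 m: A³/T = 0.2393 — high.
At y = 0.488 m: A³/T = 0.1693 — ≈ 0.1696.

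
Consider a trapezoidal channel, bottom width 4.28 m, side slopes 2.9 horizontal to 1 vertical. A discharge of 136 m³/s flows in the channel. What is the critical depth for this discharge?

y_c = 2.75 m

At critical depth, Q² T / (g A³) = 1, i.e. A³/T = Q²/g = 136²/9.81 = 1885.
Try y = 2.27 m: A³/T = 859.5 — too small.
Try y = 2.98 m: A³/T = 2648 — too large.
Try y = 2.75 m: A³/T = 1892 — ≈ 1885.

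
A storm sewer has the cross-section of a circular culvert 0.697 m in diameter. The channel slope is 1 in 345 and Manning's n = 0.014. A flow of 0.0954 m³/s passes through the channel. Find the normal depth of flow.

Manning's equation rearranged: A R^(2/3) = nQ / (1·√S) = 0.014 × 0.0954 / (√0.002899) = 0.02481.
At y = 0.255 m: A R^(2/3) = 0.03401 — over.
At y = 0.216 m: A R^(2/3) = 0.02482 — matches.

y_n = 0.216 m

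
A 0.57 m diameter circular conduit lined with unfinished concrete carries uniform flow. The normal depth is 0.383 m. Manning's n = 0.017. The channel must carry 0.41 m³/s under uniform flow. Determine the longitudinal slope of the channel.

For a circular section of diameter D = 0.57 m at depth y = 0.383 m, the central angle is θ = 2 arccos(1 − 2y/D) = 3.844 rad. Then A = (D²/8)(θ − sin θ) = 0.1823 m² and P = Dθ/2 = 1.095 m.
Hydraulic radius R = A/P = 0.1823/1.095 = 0.1664 m.
From Manning's equation, S = [nQ / (1 A R^(2/3))]² = [0.017 × 0.41 / (1 × 0.1823 × 0.1664^(2/3))]² = 0.016.

S = 0.016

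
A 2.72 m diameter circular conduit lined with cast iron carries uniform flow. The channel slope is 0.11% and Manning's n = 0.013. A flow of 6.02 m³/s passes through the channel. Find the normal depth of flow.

y_n = 1.4 m

Manning's equation rearranged: A R^(2/3) = nQ / (1·√S) = 0.013 × 6.02 / (√0.0011) = 2.36.
At y = 1.21 m: A R^(2/3) = 1.834 — low.
At y = 1.52 m: A R^(2/3) = 2.7 — high.
At y = 1.4 m: A R^(2/3) = 2.359 — ≈ 2.36.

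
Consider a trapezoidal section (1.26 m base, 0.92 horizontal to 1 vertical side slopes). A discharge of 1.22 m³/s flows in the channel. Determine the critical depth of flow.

y_c = 0.411 m

At critical depth, Q² T / (g A³) = 1, i.e. A³/T = Q²/g = 1.22²/9.81 = 0.1517.
At y = 0.488 m: A³/T = 0.2688 — high.
At y = 0.341 m: A³/T = 0.08188 — low.
At y = 0.411 m: A³/T = 0.1514 — ≈ 0.1517.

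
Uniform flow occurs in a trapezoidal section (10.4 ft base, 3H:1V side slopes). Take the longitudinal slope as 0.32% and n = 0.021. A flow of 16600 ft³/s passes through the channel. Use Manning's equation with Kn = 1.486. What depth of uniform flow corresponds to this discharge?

y_n = 16.5 ft

Manning's equation rearranged: A R^(2/3) = nQ / (1.486·√S) = 0.021 × 16600 / (1.486 × √0.0032) = 4147.
Trying y = 12.2 ft: A R^(2/3) = 2007 — low.
Trying y = 19.6 ft: A R^(2/3) = 6335 — high.
Trying y = 16.5 ft: A R^(2/3) = 4153 — close enough.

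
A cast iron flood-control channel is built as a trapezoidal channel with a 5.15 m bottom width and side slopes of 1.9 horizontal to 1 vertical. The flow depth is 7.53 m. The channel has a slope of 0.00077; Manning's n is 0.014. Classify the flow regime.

subcritical

With bottom width b = 5.15 m and side slope z = 1.9: A = (b + zy)y = (5.15 + 1.9×7.53)×7.53 = 146.5 m²; P = b + 2y√(1+z²) = 5.15 + 2×7.53×2.147 = 37.49 m.
Hydraulic radius R = A/P = 146.5/37.49 = 3.909 m.
V = (1/n) R^(2/3) √S = (1/0.014) × 3.909^(2/3) × √0.00077 = 4.918 m/s. Hydraulic depth D_h = A/T = 146.5/33.76 = 4.339 m.
Froude number Fr = V/√(g·D_h) = 4.918/√(9.81×4.339) = 0.754, which is less than 1, so the flow is subcritical.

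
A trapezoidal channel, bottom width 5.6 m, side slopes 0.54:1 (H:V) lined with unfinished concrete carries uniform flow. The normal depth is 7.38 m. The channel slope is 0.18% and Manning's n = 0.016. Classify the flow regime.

subcritical

With bottom width b = 5.6 m and side slope z = 0.54: A = (b + zy)y = (5.6 + 0.54×7.38)×7.38 = 70.74 m²; P = b + 2y√(1+z²) = 5.6 + 2×7.38×1.136 = 22.37 m.
Hydraulic radius R = A/P = 70.74/22.37 = 3.162 m.
V = (1/n) R^(2/3) √S = (1/0.016) × 3.162^(2/3) × √0.0018 = 5.712 m/s. Hydraulic depth D_h = A/T = 70.74/13.57 = 5.213 m.
Froude number Fr = V/√(g·D_h) = 5.712/√(9.81×5.213) = 0.799, which is less than 1, so the flow is subcritical.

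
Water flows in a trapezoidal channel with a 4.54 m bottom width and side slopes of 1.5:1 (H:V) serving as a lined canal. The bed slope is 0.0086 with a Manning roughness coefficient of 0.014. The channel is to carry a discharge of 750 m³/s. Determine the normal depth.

y_n = 4.95 m

Manning's equation rearranged: A R^(2/3) = nQ / (1·√S) = 0.014 × 750 / (√0.0086) = 113.2.
At y = 5.86 m: A R^(2/3) = 164 — over.
At y = 3.48 m: A R^(2/3) = 53.69 — short.
At y = 4.95 m: A R^(2/3) = 113.3 — ≈ 113.2.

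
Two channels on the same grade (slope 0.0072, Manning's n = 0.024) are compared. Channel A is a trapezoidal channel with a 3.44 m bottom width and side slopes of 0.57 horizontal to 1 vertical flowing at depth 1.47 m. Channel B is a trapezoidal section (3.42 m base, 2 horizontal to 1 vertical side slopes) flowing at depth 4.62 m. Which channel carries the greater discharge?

channel B

Channel A: With bottom width b = 3.44 m and side slope z = 0.57: A = (b + zy)y = (3.44 + 0.57×1.47)×1.47 = 6.289 m²; P = b + 2y√(1+z²) = 3.44 + 2×1.47×1.151 = 6.824 m. Hydraulic radius R = A/P = 6.289/6.824 = 0.9215 m. Q_A = (1/0.024)·6.289·0.9215^(2/3)·√0.0072 = 21.05 m³/s.
Channel B: With bottom width b = 3.42 m and side slope z = 2: A = (b + zy)y = (3.42 + 2×4.62)×4.62 = 58.49 m²; P = b + 2y√(1+z²) = 3.42 + 2×4.62×2.236 = 24.08 m. Hydraulic radius R = A/P = 58.49/24.08 = 2.429 m. Q_B = (1/0.024)·58.49·2.429^(2/3)·√0.0072 = 373.6 m³/s.
Q_A = 21.05 m³/s vs Q_B = 373.6 m³/s, so channel B carries more.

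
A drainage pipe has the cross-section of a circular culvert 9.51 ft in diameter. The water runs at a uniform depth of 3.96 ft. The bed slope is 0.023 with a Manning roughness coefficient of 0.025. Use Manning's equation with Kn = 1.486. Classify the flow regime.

For a circular section of diameter D = 9.51 ft at depth y = 3.96 ft, the central angle is θ = 2 arccos(1 − 2y/D) = 2.806 rad. Then A = (D²/8)(θ − sin θ) = 27.99 ft² and P = Dθ/2 = 13.34 ft.
Hydraulic radius R = A/P = 27.99/13.34 = 2.098 ft.
V = (1.486/n) R^(2/3) √S = (1.486/0.025) × 2.098^(2/3) × √0.023 = 14.77 ft/s. Hydraulic depth D_h = A/T = 27.99/9.376 = 2.985 ft.
Froude number Fr = V/√(g·D_h) = 14.77/√(32.2×2.985) = 1.51, which is greater than 1, so the flow is supercritical.

supercritical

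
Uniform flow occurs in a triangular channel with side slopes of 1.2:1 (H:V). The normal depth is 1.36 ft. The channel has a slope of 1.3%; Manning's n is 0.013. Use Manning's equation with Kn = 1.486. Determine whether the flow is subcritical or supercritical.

For a triangular section with side slope z = 1.2: A = zy² = 1.2×1.36² = 2.22 ft²; P = 2y√(1+z²) = 2×1.36×1.562 = 4.249 ft.
Hydraulic radius R = A/P = 2.22/4.249 = 0.5224 ft.
V = (1.486/n) R^(2/3) √S = (1.486/0.013) × 0.5224^(2/3) × √0.013 = 8.454 ft/s. Hydraulic depth D_h = A/T = 2.22/3.264 = 0.68 ft.
Froude number Fr = V/√(g·D_h) = 8.454/√(32.2×0.68) = 1.81, which is greater than 1, so the flow is supercritical.

supercritical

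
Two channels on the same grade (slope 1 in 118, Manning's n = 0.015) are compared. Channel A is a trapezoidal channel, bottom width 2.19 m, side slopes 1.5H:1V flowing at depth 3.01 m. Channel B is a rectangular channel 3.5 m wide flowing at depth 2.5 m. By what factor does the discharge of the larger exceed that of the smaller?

Channel A: With bottom width b = 2.19 m and side slope z = 1.5: A = (b + zy)y = (2.19 + 1.5×3.01)×3.01 = 20.18 m²; P = b + 2y√(1+z²) = 2.19 + 2×3.01×1.803 = 13.04 m. Hydraulic radius R = A/P = 20.18/13.04 = 1.547 m. Q_A = (1/0.015)·20.18·1.547^(2/3)·√0.008475 = 165.7 m³/s.
Channel B: Flow area A = b·y = 3.5 × 2.5 = 8.75 m². Wetted perimeter P = b + 2y = 3.5 + 2×2.5 = 8.5 m. Hydraulic radius R = A/P = 8.75/8.5 = 1.029 m. Q_B = (1/0.015)·8.75·1.029^(2/3)·√0.008475 = 54.75 m³/s.
The larger discharge is 165.7 m³/s and the smaller is 54.75 m³/s; the ratio is 3.03.

3.03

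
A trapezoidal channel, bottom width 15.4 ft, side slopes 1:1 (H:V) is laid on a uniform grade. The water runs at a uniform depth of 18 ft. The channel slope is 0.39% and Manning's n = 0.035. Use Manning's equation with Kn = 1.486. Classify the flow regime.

With bottom width b = 15.4 ft and side slope z = 1: A = (b + zy)y = (15.4 + 1×18)×18 = 601.2 ft²; P = b + 2y√(1+z²) = 15.4 + 2×18×1.414 = 66.31 ft.
Hydraulic radius R = A/P = 601.2/66.31 = 9.066 ft.
V = (1.486/n) R^(2/3) √S = (1.486/0.035) × 9.066^(2/3) × √0.0039 = 11.53 ft/s. Hydraulic depth D_h = A/T = 601.2/51.4 = 11.7 ft.
Froude number Fr = V/√(g·D_h) = 11.53/√(32.2×11.7) = 0.594, which is less than 1, so the flow is subcritical.

subcritical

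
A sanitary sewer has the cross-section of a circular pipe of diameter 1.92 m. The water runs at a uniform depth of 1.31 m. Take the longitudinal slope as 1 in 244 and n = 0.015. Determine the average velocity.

For a circular section of diameter D = 1.92 m at depth y = 1.31 m, the central angle is θ = 2 arccos(1 − 2y/D) = 3.888 rad. Then A = (D²/8)(θ − sin θ) = 2.104 m² and P = Dθ/2 = 3.732 m.
Hydraulic radius R = A/P = 2.104/3.732 = 0.5638 m.
From Manning's equation, V = (1/n) R^(2/3) S^(1/2) = (1/0.015) × 0.5638^(2/3) × 0.004098^(1/2) = 2.91 m/s.

V = 2.91 m/s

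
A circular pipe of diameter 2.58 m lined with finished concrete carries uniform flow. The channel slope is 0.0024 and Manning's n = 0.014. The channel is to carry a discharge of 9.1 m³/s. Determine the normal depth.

y_n = 1.54 m

Manning's equation rearranged: A R^(2/3) = nQ / (1·√S) = 0.014 × 9.1 / (√0.0024) = 2.601.
Try y = 1.92 m: A R^(2/3) = 3.527 — too large.
Try y = 1.11 m: A R^(2/3) = 1.501 — too small.
Try y = 1.54 m: A R^(2/3) = 2.601 — ≈ 2.601.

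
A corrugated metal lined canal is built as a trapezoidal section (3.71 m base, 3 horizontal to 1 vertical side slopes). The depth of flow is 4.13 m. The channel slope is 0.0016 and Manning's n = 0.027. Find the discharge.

With bottom width b = 3.71 m and side slope z = 3: A = (b + zy)y = (3.71 + 3×4.13)×4.13 = 66.49 m²; P = b + 2y√(1+z²) = 3.71 + 2×4.13×3.162 = 29.83 m.
Hydraulic radius R = A/P = 66.49/29.83 = 2.229 m.
Manning's equation: Q = (1/n) A R^(2/3) S^(1/2) = (1/0.027) × 66.49 × 2.229^(2/3) × 0.0016^(1/2) = 168 m³/s.

Q = 168 m³/s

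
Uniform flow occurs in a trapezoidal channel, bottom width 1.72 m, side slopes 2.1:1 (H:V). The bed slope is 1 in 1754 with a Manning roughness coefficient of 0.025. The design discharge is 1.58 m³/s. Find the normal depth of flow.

y_n = 0.786 m

Manning's equation rearranged: A R^(2/3) = nQ / (1·√S) = 0.025 × 1.58 / (√0.0005701) = 1.654.
At y = 0.699 m: A R^(2/3) = 1.305 — short.
At y = 0.786 m: A R^(2/3) = 1.653 — close enough.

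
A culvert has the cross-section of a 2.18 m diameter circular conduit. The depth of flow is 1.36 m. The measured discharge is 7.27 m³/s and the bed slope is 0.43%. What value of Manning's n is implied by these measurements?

For a circular section of diameter D = 2.18 m at depth y = 1.36 m, the central angle is θ = 2 arccos(1 − 2y/D) = 3.642 rad. Then A = (D²/8)(θ − sin θ) = 2.449 m² and P = Dθ/2 = 3.97 m.
Hydraulic radius R = A/P = 2.449/3.97 = 0.6168 m.
Rearranging Manning's equation: n = (1/Q) A R^(2/3) S^(1/2) = (1/7.27) × 2.449 × 0.6168^(2/3) × √0.0043 = 0.016.

n = 0.016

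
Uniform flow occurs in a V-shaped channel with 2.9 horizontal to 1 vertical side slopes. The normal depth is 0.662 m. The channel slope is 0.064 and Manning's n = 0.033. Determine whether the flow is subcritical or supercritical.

supercritical

For a triangular section with side slope z = 2.9: A = zy² = 2.9×0.662² = 1.271 m²; P = 2y√(1+z²) = 2×0.662×3.068 = 4.061 m.
Hydraulic radius R = A/P = 1.271/4.061 = 0.3129 m.
V = (1/n) R^(2/3) √S = (1/0.033) × 0.3129^(2/3) × √0.064 = 3.533 m/s. Hydraulic depth D_h = A/T = 1.271/3.84 = 0.331 m.
Froude number Fr = V/√(g·D_h) = 3.533/√(9.81×0.331) = 1.96, which is greater than 1, so the flow is supercritical.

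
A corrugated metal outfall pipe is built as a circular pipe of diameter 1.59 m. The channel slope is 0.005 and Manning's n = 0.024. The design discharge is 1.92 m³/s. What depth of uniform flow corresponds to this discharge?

y_n = 0.894 m

Manning's equation rearranged: A R^(2/3) = nQ / (1·√S) = 0.024 × 1.92 / (√0.005) = 0.6517.
Try y = 0.784 m: A R^(2/3) = 0.5241 — short.
Try y = 0.997 m: A R^(2/3) = 0.7706 — over.
Try y = 0.894 m: A R^(2/3) = 0.6514 — ≈ 0.6517.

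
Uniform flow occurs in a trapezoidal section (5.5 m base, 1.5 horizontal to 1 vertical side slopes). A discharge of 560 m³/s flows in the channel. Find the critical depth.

y_c = 6.2 m

At critical depth, Q² T / (g A³) = 1, i.e. A³/T = Q²/g = 560²/9.81 = 31970.
At y = 4.25 m: A³/T = 7044 — low.
At y = 7.92 m: A³/T = 89140 — high.
At y = 6.2 m: A³/T = 32060 — ≈ 31970.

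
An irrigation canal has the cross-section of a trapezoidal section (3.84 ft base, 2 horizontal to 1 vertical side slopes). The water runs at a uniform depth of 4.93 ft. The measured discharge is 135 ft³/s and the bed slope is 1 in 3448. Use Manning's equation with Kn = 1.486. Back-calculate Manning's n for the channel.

With bottom width b = 3.84 ft and side slope z = 2: A = (b + zy)y = (3.84 + 2×4.93)×4.93 = 67.54 ft²; P = b + 2y√(1+z²) = 3.84 + 2×4.93×2.236 = 25.89 ft.
Hydraulic radius R = A/P = 67.54/25.89 = 2.609 ft.
Rearranging Manning's equation: n = (1.486/Q) A R^(2/3) S^(1/2) = (1.486/135) × 67.54 × 2.609^(2/3) × √0.00029 = 0.024.

n = 0.024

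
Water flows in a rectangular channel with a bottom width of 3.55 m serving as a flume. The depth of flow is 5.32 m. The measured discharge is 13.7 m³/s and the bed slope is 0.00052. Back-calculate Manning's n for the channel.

Flow area A = b·y = 3.55 × 5.32 = 18.89 m². Wetted perimeter P = b + 2y = 3.55 + 2×5.32 = 14.19 m.
Hydraulic radius R = A/P = 18.89/14.19 = 1.331 m.
Rearranging Manning's equation: n = (1/Q) A R^(2/3) S^(1/2) = (1/13.7) × 18.89 × 1.331^(2/3) × √0.00052 = 0.038.

n = 0.038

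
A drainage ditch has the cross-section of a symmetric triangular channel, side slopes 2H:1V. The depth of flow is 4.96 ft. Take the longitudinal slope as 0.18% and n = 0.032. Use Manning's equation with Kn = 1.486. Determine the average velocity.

For a triangular section with side slope z = 2: A = zy² = 2×4.96² = 49.2 ft²; P = 2y√(1+z²) = 2×4.96×2.236 = 22.18 ft.
Hydraulic radius R = A/P = 49.2/22.18 = 2.218 ft.
From Manning's equation, V = (1.486/n) R^(2/3) S^(1/2) = (1.486/0.032) × 2.218^(2/3) × 0.0018^(1/2) = 3.35 ft/s.

V = 3.35 ft/s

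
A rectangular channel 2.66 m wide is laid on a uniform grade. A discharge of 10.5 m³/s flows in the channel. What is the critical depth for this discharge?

y_c = 1.17 m

For a rectangular channel, critical depth y_c = (q²/g)^(1/3) where q = Q/b = 10.5/2.66 = 3.947 m²/s.
So y_c = (3.947²/9.81)^(1/3) = 1.17 m.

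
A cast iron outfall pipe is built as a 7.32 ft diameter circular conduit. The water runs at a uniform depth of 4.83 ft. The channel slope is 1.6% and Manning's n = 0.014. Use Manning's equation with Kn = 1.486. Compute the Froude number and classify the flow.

supercritical

For a circular section of diameter D = 7.32 ft at depth y = 4.83 ft, the central angle is θ = 2 arccos(1 − 2y/D) = 3.792 rad. Then A = (D²/8)(θ − sin θ) = 29.46 ft² and P = Dθ/2 = 13.88 ft.
Hydraulic radius R = A/P = 29.46/13.88 = 2.122 ft.
V = (1.486/n) R^(2/3) √S = (1.486/0.014) × 2.122^(2/3) × √0.016 = 22.17 ft/s. Hydraulic depth D_h = A/T = 29.46/6.936 = 4.247 ft.
Froude number Fr = V/√(g·D_h) = 22.17/√(32.2×4.247) = 1.9, which is greater than 1, so the flow is supercritical.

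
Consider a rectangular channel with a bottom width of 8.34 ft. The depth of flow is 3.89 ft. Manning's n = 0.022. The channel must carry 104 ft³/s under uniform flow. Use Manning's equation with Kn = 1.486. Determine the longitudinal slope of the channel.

Flow area A = b·y = 8.34 × 3.89 = 32.44 ft². Wetted perimeter P = b + 2y = 8.34 + 2×3.89 = 16.12 ft.
Hydraulic radius R = A/P = 32.44/16.12 = 2.013 ft.
From Manning's equation, S = [nQ / (1.486 A R^(2/3))]² = [0.022 × 104 / (1.486 × 32.44 × 2.013^(2/3))]² = 0.000886.

S = 0.000886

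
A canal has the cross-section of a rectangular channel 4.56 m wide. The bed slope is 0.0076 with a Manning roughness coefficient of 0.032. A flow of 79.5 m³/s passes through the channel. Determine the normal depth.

y_n = 4.79 m

Manning's equation rearranged: A R^(2/3) = nQ / (1·√S) = 0.032 × 79.5 / (√0.0076) = 29.18.
Trying y = 5.36 m: A R^(2/3) = 33.43 — too large.
Trying y = 3.99 m: A R^(2/3) = 23.32 — too small.
Trying y = 4.79 m: A R^(2/3) = 29.19 — matches.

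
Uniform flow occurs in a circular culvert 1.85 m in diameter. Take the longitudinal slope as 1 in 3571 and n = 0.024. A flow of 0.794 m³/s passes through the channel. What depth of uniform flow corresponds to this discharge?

Manning's equation rearranged: A R^(2/3) = nQ / (1·√S) = 0.024 × 0.794 / (√0.00028) = 1.139.
Try y = 0.956 m: A R^(2/3) = 0.8497 — low.
Try y = 1.34 m: A R^(2/3) = 1.406 — high.
Try y = 1.15 m: A R^(2/3) = 1.139 — matches.

y_n = 1.15 m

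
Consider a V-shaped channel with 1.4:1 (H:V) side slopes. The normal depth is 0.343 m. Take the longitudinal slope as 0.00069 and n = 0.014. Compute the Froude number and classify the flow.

For a triangular section with side slope z = 1.4: A = zy² = 1.4×0.343² = 0.1647 m²; P = 2y√(1+z²) = 2×0.343×1.72 = 1.18 m.
Hydraulic radius R = A/P = 0.1647/1.18 = 0.1396 m.
V = (1/n) R^(2/3) √S = (1/0.014) × 0.1396^(2/3) × √0.00069 = 0.5048 m/s. Hydraulic depth D_h = A/T = 0.1647/0.9604 = 0.1715 m.
Froude number Fr = V/√(g·D_h) = 0.5048/√(9.81×0.1715) = 0.389, which is less than 1, so the flow is subcritical.

subcritical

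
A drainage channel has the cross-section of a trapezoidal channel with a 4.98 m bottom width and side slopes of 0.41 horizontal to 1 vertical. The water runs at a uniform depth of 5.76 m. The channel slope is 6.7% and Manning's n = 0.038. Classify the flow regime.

With bottom width b = 4.98 m and side slope z = 0.41: A = (b + zy)y = (4.98 + 0.41×5.76)×5.76 = 42.29 m²; P = b + 2y√(1+z²) = 4.98 + 2×5.76×1.081 = 17.43 m.
Hydraulic radius R = A/P = 42.29/17.43 = 2.426 m.
V = (1/n) R^(2/3) √S = (1/0.038) × 2.426^(2/3) × √0.067 = 12.3 m/s. Hydraulic depth D_h = A/T = 42.29/9.703 = 4.358 m.
Froude number Fr = V/√(g·D_h) = 12.3/√(9.81×4.358) = 1.88, which is greater than 1, so the flow is supercritical.

supercritical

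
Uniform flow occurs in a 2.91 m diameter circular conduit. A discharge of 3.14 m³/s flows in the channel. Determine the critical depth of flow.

At critical depth, Q² T / (g A³) = 1, i.e. A³/T = Q²/g = 3.14²/9.81 = 1.005.
At y = 0.949 m: A³/T = 2.448 — high.
At y = 0.536 m: A³/T = 0.2641 — low.
At y = 0.754 m: A³/T = 1.003 — ≈ 1.005.

y_c = 0.754 m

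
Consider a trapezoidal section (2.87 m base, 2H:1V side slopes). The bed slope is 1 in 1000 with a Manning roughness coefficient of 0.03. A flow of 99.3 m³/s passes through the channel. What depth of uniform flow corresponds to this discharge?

y_n = 4.51 m

Manning's equation rearranged: A R^(2/3) = nQ / (1·√S) = 0.03 × 99.3 / (√0.001) = 94.2.
Try y = 3.19 m: A R^(2/3) = 42.39 — short.
Try y = 5.16 m: A R^(2/3) = 129.5 — over.
Try y = 4.51 m: A R^(2/3) = 94.18 — ≈ 94.2.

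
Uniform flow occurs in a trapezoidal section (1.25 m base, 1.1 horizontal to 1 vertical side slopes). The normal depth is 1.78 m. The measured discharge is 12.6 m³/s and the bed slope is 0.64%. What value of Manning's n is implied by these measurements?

n = 0.0331

With bottom width b = 1.25 m and side slope z = 1.1: A = (b + zy)y = (1.25 + 1.1×1.78)×1.78 = 5.71 m²; P = b + 2y√(1+z²) = 1.25 + 2×1.78×1.487 = 6.542 m.
Hydraulic radius R = A/P = 5.71/6.542 = 0.8728 m.
Rearranging Manning's equation: n = (1/Q) A R^(2/3) S^(1/2) = (1/12.6) × 5.71 × 0.8728^(2/3) × √0.0064 = 0.0331.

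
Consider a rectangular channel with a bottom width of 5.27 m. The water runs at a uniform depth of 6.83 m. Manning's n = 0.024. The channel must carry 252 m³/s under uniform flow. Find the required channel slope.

S = 0.012

Flow area A = b·y = 5.27 × 6.83 = 35.99 m². Wetted perimeter P = b + 2y = 5.27 + 2×6.83 = 18.93 m.
Hydraulic radius R = A/P = 35.99/18.93 = 1.901 m.
From Manning's equation, S = [nQ / (1 A R^(2/3))]² = [0.024 × 252 / (1 × 35.99 × 1.901^(2/3))]² = 0.012.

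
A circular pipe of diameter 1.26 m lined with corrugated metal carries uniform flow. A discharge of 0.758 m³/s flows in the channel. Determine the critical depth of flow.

y_c = 0.462 m

At critical depth, Q² T / (g A³) = 1, i.e. A³/T = Q²/g = 0.758²/9.81 = 0.05857.
At y = 0.415 m: A³/T = 0.03871 — too small.
At y = 0.55 m: A³/T = 0.1144 — too large.
At y = 0.462 m: A³/T = 0.05856 — close enough.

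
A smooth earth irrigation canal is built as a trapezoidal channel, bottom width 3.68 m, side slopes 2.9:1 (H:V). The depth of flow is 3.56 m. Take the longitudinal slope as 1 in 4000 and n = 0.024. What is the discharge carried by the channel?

With bottom width b = 3.68 m and side slope z = 2.9: A = (b + zy)y = (3.68 + 2.9×3.56)×3.56 = 49.85 m²; P = b + 2y√(1+z²) = 3.68 + 2×3.56×3.068 = 25.52 m.
Hydraulic radius R = A/P = 49.85/25.52 = 1.953 m.
Manning's equation: Q = (1/n) A R^(2/3) S^(1/2) = (1/0.024) × 49.85 × 1.953^(2/3) × 0.00025^(1/2) = 51.3 m³/s.

Q = 51.3 m³/s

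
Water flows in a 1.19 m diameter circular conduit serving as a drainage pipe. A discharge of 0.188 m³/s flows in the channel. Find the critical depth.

At critical depth, Q² T / (g A³) = 1, i.e. A³/T = Q²/g = 0.188²/9.81 = 0.003603.
Trying y = 0.29 m: A³/T = 0.00903 — too large.
Trying y = 0.229 m: A³/T = 0.003586 — close enough.

y_c = 0.229 m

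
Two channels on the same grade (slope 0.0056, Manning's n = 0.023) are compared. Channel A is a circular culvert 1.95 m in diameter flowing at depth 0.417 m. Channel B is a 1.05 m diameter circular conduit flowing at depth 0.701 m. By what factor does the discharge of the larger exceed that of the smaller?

1.5

Channel A: For a circular section of diameter D = 1.95 m at depth y = 0.417 m, the central angle is θ = 2 arccos(1 − 2y/D) = 1.923 rad. Then A = (D²/8)(θ − sin θ) = 0.4679 m² and P = Dθ/2 = 1.875 m. Hydraulic radius R = A/P = 0.4679/1.875 = 0.2495 m. Q_A = (1/0.023)·0.4679·0.2495^(2/3)·√0.0056 = 0.6034 m³/s.
Channel B: For a circular section of diameter D = 1.05 m at depth y = 0.701 m, the central angle is θ = 2 arccos(1 − 2y/D) = 3.825 rad. Then A = (D²/8)(θ − sin θ) = 0.6142 m² and P = Dθ/2 = 2.008 m. Hydraulic radius R = A/P = 0.6142/2.008 = 0.3058 m. Q_B = (1/0.023)·0.6142·0.3058^(2/3)·√0.0056 = 0.9072 m³/s.
The larger discharge is 0.9072 m³/s and the smaller is 0.6034 m³/s; the ratio is 1.5.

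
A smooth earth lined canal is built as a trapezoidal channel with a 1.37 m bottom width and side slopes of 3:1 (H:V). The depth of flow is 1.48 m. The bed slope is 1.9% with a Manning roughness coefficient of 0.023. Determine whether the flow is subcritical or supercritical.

With bottom width b = 1.37 m and side slope z = 3: A = (b + zy)y = (1.37 + 3×1.48)×1.48 = 8.599 m²; P = b + 2y√(1+z²) = 1.37 + 2×1.48×3.162 = 10.73 m.
Hydraulic radius R = A/P = 8.599/10.73 = 0.8014 m.
V = (1/n) R^(2/3) √S = (1/0.023) × 0.8014^(2/3) × √0.019 = 5.17 m/s. Hydraulic depth D_h = A/T = 8.599/10.25 = 0.8389 m.
Froude number Fr = V/√(g·D_h) = 5.17/√(9.81×0.8389) = 1.8, which is greater than 1, so the flow is supercritical.

supercritical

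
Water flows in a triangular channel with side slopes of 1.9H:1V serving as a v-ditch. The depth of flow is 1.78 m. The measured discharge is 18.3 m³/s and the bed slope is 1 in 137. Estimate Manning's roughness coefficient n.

For a triangular section with side slope z = 1.9: A = zy² = 1.9×1.78² = 6.02 m²; P = 2y√(1+z²) = 2×1.78×2.147 = 7.644 m.
Hydraulic radius R = A/P = 6.02/7.644 = 0.7876 m.
Rearranging Manning's equation: n = (1/Q) A R^(2/3) S^(1/2) = (1/18.3) × 6.02 × 0.7876^(2/3) × √0.007299 = 0.024.

n = 0.024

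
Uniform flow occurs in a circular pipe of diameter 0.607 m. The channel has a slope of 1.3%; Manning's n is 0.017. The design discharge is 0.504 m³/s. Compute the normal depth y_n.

Manning's equation rearranged: A R^(2/3) = nQ / (1·√S) = 0.017 × 0.504 / (√0.013) = 0.07515.
At y = 0.336 m: A R^(2/3) = 0.04872 — short.
At y = 0.56 m: A R^(2/3) = 0.08841 — over.
At y = 0.456 m: A R^(2/3) = 0.07522 — close enough.

y_n = 0.456 m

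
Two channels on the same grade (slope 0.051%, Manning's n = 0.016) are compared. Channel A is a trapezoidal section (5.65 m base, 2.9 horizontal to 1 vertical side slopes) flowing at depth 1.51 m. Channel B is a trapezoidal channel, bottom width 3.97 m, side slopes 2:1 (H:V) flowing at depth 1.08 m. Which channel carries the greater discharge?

Channel A: With bottom width b = 5.65 m and side slope z = 2.9: A = (b + zy)y = (5.65 + 2.9×1.51)×1.51 = 15.14 m²; P = b + 2y√(1+z²) = 5.65 + 2×1.51×3.068 = 14.91 m. Hydraulic radius R = A/P = 15.14/14.91 = 1.015 m. Q_A = (1/0.016)·15.14·1.015^(2/3)·√0.00051 = 21.59 m³/s.
Channel B: With bottom width b = 3.97 m and side slope z = 2: A = (b + zy)y = (3.97 + 2×1.08)×1.08 = 6.62 m²; P = b + 2y√(1+z²) = 3.97 + 2×1.08×2.236 = 8.8 m. Hydraulic radius R = A/P = 6.62/8.8 = 0.7523 m. Q_B = (1/0.016)·6.62·0.7523^(2/3)·√0.00051 = 7.73 m³/s.
Q_A = 21.59 m³/s vs Q_B = 7.73 m³/s, so channel A carries more.

channel A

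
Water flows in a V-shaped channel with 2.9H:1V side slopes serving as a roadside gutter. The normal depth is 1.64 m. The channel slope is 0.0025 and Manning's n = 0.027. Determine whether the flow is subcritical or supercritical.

subcritical

For a triangular section with side slope z = 2.9: A = zy² = 2.9×1.64² = 7.8 m²; P = 2y√(1+z²) = 2×1.64×3.068 = 10.06 m.
Hydraulic radius R = A/P = 7.8/10.06 = 0.7752 m.
V = (1/n) R^(2/3) √S = (1/0.027) × 0.7752^(2/3) × √0.0025 = 1.563 m/s. Hydraulic depth D_h = A/T = 7.8/9.512 = 0.82 m.
Froude number Fr = V/√(g·D_h) = 1.563/√(9.81×0.82) = 0.551, which is less than 1, so the flow is subcritical.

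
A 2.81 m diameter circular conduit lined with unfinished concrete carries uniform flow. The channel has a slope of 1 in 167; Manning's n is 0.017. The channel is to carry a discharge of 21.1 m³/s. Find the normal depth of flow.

Manning's equation rearranged: A R^(2/3) = nQ / (1·√S) = 0.017 × 21.1 / (√0.005988) = 4.635.
Trying y = 1.74 m: A R^(2/3) = 3.453 — low.
Trying y = 2.18 m: A R^(2/3) = 4.641 — ≈ 4.635.

y_n = 2.18 m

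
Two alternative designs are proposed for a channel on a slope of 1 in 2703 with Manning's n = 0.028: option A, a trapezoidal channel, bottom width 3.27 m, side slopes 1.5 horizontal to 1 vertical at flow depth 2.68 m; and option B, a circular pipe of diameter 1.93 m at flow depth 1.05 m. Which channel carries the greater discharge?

Channel A: With bottom width b = 3.27 m and side slope z = 1.5: A = (b + zy)y = (3.27 + 1.5×2.68)×2.68 = 19.54 m²; P = b + 2y√(1+z²) = 3.27 + 2×2.68×1.803 = 12.93 m. Hydraulic radius R = A/P = 19.54/12.93 = 1.511 m. Q_A = (1/0.028)·19.54·1.511^(2/3)·√0.00037 = 17.67 m³/s.
Channel B: For a circular section of diameter D = 1.93 m at depth y = 1.05 m, the central angle is θ = 2 arccos(1 − 2y/D) = 3.318 rad. Then A = (D²/8)(θ − sin θ) = 1.627 m² and P = Dθ/2 = 3.202 m. Hydraulic radius R = A/P = 1.627/3.202 = 0.508 m. Q_B = (1/0.028)·1.627·0.508^(2/3)·√0.00037 = 0.7114 m³/s.
Q_A = 17.67 m³/s vs Q_B = 0.7114 m³/s, so channel A carries more.

channel A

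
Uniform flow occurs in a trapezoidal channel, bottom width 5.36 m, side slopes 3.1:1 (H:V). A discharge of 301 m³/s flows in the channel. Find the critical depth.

At critical depth, Q² T / (g A³) = 1, i.e. A³/T = Q²/g = 301²/9.81 = 9236.
Trying y = 4.19 m: A³/T = 14500 — over.
Trying y = 2.87 m: A³/T = 2959 — short.
Trying y = 3.77 m: A³/T = 9238 — ≈ 9236.

y_c = 3.77 m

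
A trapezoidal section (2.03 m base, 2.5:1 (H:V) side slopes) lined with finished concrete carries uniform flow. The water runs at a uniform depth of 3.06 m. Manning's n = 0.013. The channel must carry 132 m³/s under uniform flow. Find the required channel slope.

With bottom width b = 2.03 m and side slope z = 2.5: A = (b + zy)y = (2.03 + 2.5×3.06)×3.06 = 29.62 m²; P = b + 2y√(1+z²) = 2.03 + 2×3.06×2.693 = 18.51 m.
Hydraulic radius R = A/P = 29.62/18.51 = 1.6 m.
From Manning's equation, S = [nQ / (1 A R^(2/3))]² = [0.013 × 132 / (1 × 29.62 × 1.6^(2/3))]² = 0.00179.

S = 0.00179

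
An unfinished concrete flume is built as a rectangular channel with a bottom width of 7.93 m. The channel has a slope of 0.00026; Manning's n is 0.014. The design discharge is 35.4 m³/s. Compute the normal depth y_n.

y_n = 2.79 m

Manning's equation rearranged: A R^(2/3) = nQ / (1·√S) = 0.014 × 35.4 / (√0.00026) = 30.74.
Trying y = 3.35 m: A R^(2/3) = 39.54 — too large.
Trying y = 2.14 m: A R^(2/3) = 21.13 — too small.
Trying y = 2.79 m: A R^(2/3) = 30.74 — matches.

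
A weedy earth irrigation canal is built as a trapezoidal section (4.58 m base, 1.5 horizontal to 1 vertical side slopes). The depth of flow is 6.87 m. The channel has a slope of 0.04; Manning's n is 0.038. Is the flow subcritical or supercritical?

supercritical

With bottom width b = 4.58 m and side slope z = 1.5: A = (b + zy)y = (4.58 + 1.5×6.87)×6.87 = 102.3 m²; P = b + 2y√(1+z²) = 4.58 + 2×6.87×1.803 = 29.35 m.
Hydraulic radius R = A/P = 102.3/29.35 = 3.484 m.
V = (1/n) R^(2/3) √S = (1/0.038) × 3.484^(2/3) × √0.04 = 12.1 m/s. Hydraulic depth D_h = A/T = 102.3/25.19 = 4.06 m.
Froude number Fr = V/√(g·D_h) = 12.1/√(9.81×4.06) = 1.92, which is greater than 1, so the flow is supercritical.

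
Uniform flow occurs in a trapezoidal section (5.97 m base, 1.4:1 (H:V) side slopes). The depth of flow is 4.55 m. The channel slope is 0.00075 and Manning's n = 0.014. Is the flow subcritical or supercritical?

With bottom width b = 5.97 m and side slope z = 1.4: A = (b + zy)y = (5.97 + 1.4×4.55)×4.55 = 56.15 m²; P = b + 2y√(1+z²) = 5.97 + 2×4.55×1.72 = 21.63 m.
Hydraulic radius R = A/P = 56.15/21.63 = 2.596 m.
V = (1/n) R^(2/3) √S = (1/0.014) × 2.596^(2/3) × √0.00075 = 3.695 m/s. Hydraulic depth D_h = A/T = 56.15/18.71 = 3.001 m.
Froude number Fr = V/√(g·D_h) = 3.695/√(9.81×3.001) = 0.681, which is less than 1, so the flow is subcritical.

subcritical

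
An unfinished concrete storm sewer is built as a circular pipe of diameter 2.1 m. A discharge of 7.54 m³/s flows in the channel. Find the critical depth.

At critical depth, Q² T / (g A³) = 1, i.e. A³/T = Q²/g = 7.54²/9.81 = 5.795.
Trying y = 1.67 m: A³/T = 15.2 — too large.
Trying y = 1.06 m: A³/T = 2.564 — too small.
Trying y = 1.31 m: A³/T = 5.766 — ≈ 5.795.

y_c = 1.31 m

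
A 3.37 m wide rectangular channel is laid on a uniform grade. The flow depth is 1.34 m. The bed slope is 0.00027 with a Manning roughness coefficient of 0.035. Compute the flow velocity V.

V = 0.386 m/s

Flow area A = b·y = 3.37 × 1.34 = 4.516 m². Wetted perimeter P = b + 2y = 3.37 + 2×1.34 = 6.05 m.
Hydraulic radius R = A/P = 4.516/6.05 = 0.7464 m.
From Manning's equation, V = (1/n) R^(2/3) S^(1/2) = (1/0.035) × 0.7464^(2/3) × 0.00027^(1/2) = 0.386 m/s.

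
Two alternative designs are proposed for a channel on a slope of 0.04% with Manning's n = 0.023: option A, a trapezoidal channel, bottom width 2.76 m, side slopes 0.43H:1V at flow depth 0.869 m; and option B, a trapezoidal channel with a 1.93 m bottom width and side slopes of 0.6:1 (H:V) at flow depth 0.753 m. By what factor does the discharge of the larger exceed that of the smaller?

1.72

Channel A: With bottom width b = 2.76 m and side slope z = 0.43: A = (b + zy)y = (2.76 + 0.43×0.869)×0.869 = 2.723 m²; P = b + 2y√(1+z²) = 2.76 + 2×0.869×1.089 = 4.652 m. Hydraulic radius R = A/P = 2.723/4.652 = 0.5854 m. Q_A = (1/0.023)·2.723·0.5854^(2/3)·√0.0004 = 1.657 m³/s.
Channel B: With bottom width b = 1.93 m and side slope z = 0.6: A = (b + zy)y = (1.93 + 0.6×0.753)×0.753 = 1.793 m²; P = b + 2y√(1+z²) = 1.93 + 2×0.753×1.166 = 3.686 m. Hydraulic radius R = A/P = 1.793/3.686 = 0.4865 m. Q_B = (1/0.023)·1.793·0.4865^(2/3)·√0.0004 = 0.9647 m³/s.
The larger discharge is 1.657 m³/s and the smaller is 0.9647 m³/s; the ratio is 1.72.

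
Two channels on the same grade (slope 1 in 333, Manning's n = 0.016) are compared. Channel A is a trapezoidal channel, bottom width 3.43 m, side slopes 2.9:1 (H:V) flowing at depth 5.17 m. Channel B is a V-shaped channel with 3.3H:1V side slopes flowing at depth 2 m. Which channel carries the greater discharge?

channel A

Channel A: With bottom width b = 3.43 m and side slope z = 2.9: A = (b + zy)y = (3.43 + 2.9×5.17)×5.17 = 95.25 m²; P = b + 2y√(1+z²) = 3.43 + 2×5.17×3.068 = 35.15 m. Hydraulic radius R = A/P = 95.25/35.15 = 2.71 m. Q_A = (1/0.016)·95.25·2.71^(2/3)·√0.003003 = 634.1 m³/s.
Channel B: For a triangular section with side slope z = 3.3: A = zy² = 3.3×2² = 13.2 m²; P = 2y√(1+z²) = 2×2×3.448 = 13.79 m. Hydraulic radius R = A/P = 13.2/13.79 = 0.957 m. Q_B = (1/0.016)·13.2·0.957^(2/3)·√0.003003 = 43.9 m³/s.
Q_A = 634.1 m³/s vs Q_B = 43.9 m³/s, so channel A carries more.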